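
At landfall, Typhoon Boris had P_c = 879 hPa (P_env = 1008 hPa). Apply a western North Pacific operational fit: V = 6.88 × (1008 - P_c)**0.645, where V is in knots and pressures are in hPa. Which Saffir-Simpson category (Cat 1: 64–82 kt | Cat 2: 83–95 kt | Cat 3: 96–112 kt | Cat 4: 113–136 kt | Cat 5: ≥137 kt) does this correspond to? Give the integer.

5

ΔP = 1008 − 879 = 129 hPa.
V ≈ 6.88 × 129^0.645 = 6.88 × 22.98 ≈ 158 kt.
158 kt falls in the Category 5 band.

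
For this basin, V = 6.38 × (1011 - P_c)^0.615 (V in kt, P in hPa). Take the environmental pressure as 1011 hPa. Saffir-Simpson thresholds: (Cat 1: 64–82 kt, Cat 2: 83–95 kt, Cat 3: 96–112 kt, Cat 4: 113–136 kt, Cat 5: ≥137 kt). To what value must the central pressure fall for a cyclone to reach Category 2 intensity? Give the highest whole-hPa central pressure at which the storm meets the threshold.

Category 2 begins at V = 83 kt.
Required ΔP = (83/6.38)^(1/0.615) = 13.009^1.626 ≈ 64.83 hPa.
P_c ≤ 1011 − 64.83 = 946.17, so the highest integer P_c is 946 hPa.

946 hPa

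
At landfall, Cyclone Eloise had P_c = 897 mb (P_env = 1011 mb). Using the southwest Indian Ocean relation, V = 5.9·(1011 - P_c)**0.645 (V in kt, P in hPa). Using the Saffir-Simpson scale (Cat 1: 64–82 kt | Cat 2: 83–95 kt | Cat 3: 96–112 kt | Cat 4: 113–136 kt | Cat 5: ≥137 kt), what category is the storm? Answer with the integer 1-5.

ΔP = 1011 − 897 = 114 mb.
V ≈ 5.9 × 114^0.645 = 5.9 × 21.22 ≈ 125 kt.
125 kt falls in the Category 4 band.

4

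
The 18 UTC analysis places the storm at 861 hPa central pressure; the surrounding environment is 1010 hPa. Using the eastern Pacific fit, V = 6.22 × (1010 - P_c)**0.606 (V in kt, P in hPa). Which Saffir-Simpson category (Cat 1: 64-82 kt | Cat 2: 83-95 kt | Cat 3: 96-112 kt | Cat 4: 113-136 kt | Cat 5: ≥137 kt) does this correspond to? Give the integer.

4

ΔP = 1010 − 861 = 149 hPa.
V ≈ 6.22 × 149^0.606 = 6.22 × 20.75 ≈ 129 kt.
129 kt falls in the Category 4 band.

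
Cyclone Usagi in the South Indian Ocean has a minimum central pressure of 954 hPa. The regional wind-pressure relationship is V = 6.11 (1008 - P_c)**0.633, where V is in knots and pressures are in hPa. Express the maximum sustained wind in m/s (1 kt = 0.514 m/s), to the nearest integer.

39 m/s

ΔP = 1008 − 954 = 54 hPa.
V ≈ 6.11 × 54^0.633 = 6.11 × 12.491 ≈ 76.321 kt.
76.321 × 0.514 ≈ 39.23 m/s → 39 m/s.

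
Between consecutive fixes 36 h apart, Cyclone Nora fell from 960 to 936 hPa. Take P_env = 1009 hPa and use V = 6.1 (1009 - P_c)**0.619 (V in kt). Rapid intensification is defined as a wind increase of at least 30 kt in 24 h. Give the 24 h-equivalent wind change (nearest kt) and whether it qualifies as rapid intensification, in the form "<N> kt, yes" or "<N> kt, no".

V₁: ΔP = 49, V ≈ 6.1 × 49^0.619 ≈ 67.85 kt.
V₂: ΔP = 73, V ≈ 6.1 × 73^0.619 ≈ 86.84 kt.
ΔV over 36 h = 18.99 kt → 24 h equivalent = 18.99 × 24/36 ≈ 12.66 kt.
13 kt < 30 kt ⇒ not rapid intensification.

13 kt, no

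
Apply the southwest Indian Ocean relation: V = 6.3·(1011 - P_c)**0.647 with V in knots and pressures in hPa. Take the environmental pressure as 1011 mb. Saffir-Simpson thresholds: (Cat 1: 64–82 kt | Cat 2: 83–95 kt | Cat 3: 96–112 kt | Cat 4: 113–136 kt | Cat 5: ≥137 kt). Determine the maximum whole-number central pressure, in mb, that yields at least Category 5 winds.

Category 5 begins at V = 137 kt.
Required ΔP = (137/6.3)^(1/0.647) = 21.746^1.546 ≈ 116.69 mb.
P_c ≤ 1011 − 116.69 = 894.31, so the highest integer P_c is 894 mb.

894 mb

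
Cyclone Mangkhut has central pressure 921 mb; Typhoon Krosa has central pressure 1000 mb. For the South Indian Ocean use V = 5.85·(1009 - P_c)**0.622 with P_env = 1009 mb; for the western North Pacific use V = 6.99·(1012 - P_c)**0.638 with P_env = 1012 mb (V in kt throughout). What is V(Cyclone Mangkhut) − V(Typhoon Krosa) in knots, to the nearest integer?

61 kt

Cyclone Mangkhut: ΔP = 88; V ≈ 5.85 × 88^0.622 ≈ 94.76 kt.
Typhoon Krosa: ΔP = 12; V ≈ 6.99 × 12^0.638 ≈ 34.12 kt.
Difference ≈ 94.76 − 34.12 = 60.64 → 61 kt.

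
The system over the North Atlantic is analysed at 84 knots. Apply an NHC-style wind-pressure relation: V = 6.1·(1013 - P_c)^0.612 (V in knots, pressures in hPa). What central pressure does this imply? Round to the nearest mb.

ΔP = (V / 6.1)^(1/0.612) = (84/6.1)^1.634.
84/6.1 = 13.770; 13.770^1.634 ≈ 72.62 mb.
P_c = 1013 − 72.62 = 940.38 ≈ 940 mb.

940 mb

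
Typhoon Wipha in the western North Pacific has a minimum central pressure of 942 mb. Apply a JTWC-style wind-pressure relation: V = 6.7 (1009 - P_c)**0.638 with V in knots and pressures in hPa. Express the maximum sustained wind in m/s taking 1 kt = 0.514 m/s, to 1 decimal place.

ΔP = 1009 − 942 = 67 mb.
V ≈ 6.7 × 67^0.638 = 6.7 × 14.623 ≈ 97.974 kt.
97.974 × 0.514 ≈ 50.36 m/s → 50.4 m/s.

50.4 m/s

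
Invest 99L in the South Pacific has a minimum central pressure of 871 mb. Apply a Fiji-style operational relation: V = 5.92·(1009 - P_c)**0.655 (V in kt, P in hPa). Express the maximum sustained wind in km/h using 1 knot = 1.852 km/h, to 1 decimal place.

ΔP = 1009 − 871 = 138 mb.
V ≈ 5.92 × 138^0.655 = 5.92 × 25.213 ≈ 149.260 kt.
149.260 × 1.852 ≈ 276.43 km/h → 276.4 km/h.

276.4 km/h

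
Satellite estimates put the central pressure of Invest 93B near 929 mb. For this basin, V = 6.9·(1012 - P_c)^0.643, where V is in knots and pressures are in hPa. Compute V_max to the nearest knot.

118 kt

ΔP = 1012 − 929 = 83 mb.
83^0.643 ≈ 17.138.
V ≈ 6.9 × 17.138 ≈ 118.3 kt.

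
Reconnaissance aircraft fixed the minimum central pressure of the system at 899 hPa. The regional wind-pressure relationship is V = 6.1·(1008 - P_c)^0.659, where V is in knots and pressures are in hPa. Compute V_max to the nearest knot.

ΔP = 1008 − 899 = 109 hPa.
109^0.659 ≈ 22.012.
V ≈ 6.1 × 22.012 ≈ 134.3 kt.

134 kt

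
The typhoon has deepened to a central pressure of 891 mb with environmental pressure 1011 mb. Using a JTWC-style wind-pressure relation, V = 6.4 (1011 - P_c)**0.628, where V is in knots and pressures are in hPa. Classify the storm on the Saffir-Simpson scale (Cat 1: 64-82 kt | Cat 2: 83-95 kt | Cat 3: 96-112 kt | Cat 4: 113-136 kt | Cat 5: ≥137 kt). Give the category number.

ΔP = 1011 − 891 = 120 mb.
V ≈ 6.4 × 120^0.628 = 6.4 × 20.22 ≈ 129 kt.
129 kt falls in the Category 4 band.

4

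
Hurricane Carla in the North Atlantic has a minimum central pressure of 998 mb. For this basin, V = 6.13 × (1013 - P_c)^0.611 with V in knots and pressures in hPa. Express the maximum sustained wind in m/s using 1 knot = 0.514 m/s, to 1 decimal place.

ΔP = 1013 − 998 = 15 mb.
V ≈ 6.13 × 15^0.611 = 6.13 × 5.231 ≈ 32.067 kt.
32.067 × 0.514 ≈ 16.48 m/s → 16.5 m/s.

16.5 m/s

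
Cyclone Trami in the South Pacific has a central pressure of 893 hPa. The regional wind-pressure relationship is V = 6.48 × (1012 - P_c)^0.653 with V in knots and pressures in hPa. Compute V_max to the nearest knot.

ΔP = 1012 − 893 = 119 hPa.
119^0.653 ≈ 22.664.
V ≈ 6.48 × 22.664 ≈ 146.9 kt.

147 kt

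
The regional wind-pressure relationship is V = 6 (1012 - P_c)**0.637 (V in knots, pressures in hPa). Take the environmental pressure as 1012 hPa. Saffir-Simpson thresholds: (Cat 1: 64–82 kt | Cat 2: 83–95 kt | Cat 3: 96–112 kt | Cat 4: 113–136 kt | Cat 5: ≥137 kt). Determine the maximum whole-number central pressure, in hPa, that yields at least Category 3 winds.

Category 3 begins at V = 96 kt.
Required ΔP = (96/6)^(1/0.637) = 16.000^1.570 ≈ 77.68 hPa.
P_c ≤ 1012 − 77.68 = 934.32, so the highest integer P_c is 934 hPa.

934 hPa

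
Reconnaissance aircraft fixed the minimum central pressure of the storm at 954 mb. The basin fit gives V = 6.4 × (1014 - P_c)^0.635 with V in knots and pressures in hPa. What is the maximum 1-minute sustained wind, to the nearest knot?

ΔP = 1014 − 954 = 60 mb.
60^0.635 ≈ 13.463.
V ≈ 6.4 × 13.463 ≈ 86.2 kt.

86 kt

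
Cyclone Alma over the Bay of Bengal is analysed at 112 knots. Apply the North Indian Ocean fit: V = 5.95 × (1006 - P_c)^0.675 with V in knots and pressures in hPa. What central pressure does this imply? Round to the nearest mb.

929 mb

ΔP = (V / 5.95)^(1/0.675) = (112/5.95)^1.481.
112/5.95 = 18.824; 18.824^1.481 ≈ 77.35 mb.
P_c = 1006 − 77.35 = 928.65 ≈ 929 mb.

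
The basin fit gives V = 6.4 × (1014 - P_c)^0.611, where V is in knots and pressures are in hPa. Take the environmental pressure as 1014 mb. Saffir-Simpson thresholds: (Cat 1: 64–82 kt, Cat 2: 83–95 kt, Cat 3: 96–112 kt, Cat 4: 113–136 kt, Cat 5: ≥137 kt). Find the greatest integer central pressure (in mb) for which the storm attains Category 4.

904 mb

Category 4 begins at V = 113 kt.
Required ΔP = (113/6.4)^(1/0.611) = 17.656^1.637 ≈ 109.84 mb.
P_c ≤ 1014 − 109.84 = 904.16, so the highest integer P_c is 904 mb.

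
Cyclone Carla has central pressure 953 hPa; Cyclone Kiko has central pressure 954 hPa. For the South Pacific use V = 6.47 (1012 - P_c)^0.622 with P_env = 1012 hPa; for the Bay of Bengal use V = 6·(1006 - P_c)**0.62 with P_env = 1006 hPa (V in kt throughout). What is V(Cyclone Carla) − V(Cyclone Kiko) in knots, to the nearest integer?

12 kt

Cyclone Carla: ΔP = 59; V ≈ 6.47 × 59^0.622 ≈ 81.73 kt.
Cyclone Kiko: ΔP = 52; V ≈ 6 × 52^0.62 ≈ 69.51 kt.
Difference ≈ 81.73 − 69.51 = 12.22 → 12 kt.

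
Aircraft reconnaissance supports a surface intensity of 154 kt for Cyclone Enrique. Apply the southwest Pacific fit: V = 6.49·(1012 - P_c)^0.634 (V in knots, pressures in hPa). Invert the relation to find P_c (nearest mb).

864 mb

ΔP = (V / 6.49)^(1/0.634) = (154/6.49)^1.577.
154/6.49 = 23.729; 23.729^1.577 ≈ 147.64 mb.
P_c = 1012 − 147.64 = 864.36 ≈ 864 mb.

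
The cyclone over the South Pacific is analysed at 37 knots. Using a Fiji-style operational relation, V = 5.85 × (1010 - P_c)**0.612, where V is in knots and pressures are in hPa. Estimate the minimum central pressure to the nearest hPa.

ΔP = (V / 5.85)^(1/0.612) = (37/5.85)^1.634.
37/5.85 = 6.325; 6.325^1.634 ≈ 20.37 hPa.
P_c = 1010 − 20.37 = 989.63 ≈ 990 hPa.

990 hPa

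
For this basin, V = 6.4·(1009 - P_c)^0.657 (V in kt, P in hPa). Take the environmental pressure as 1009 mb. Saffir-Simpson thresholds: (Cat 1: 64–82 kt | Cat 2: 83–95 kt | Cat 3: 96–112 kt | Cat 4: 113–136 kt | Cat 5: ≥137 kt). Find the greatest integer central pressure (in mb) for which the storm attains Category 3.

947 mb

Category 3 begins at V = 96 kt.
Required ΔP = (96/6.4)^(1/0.657) = 15.000^1.522 ≈ 61.67 mb.
P_c ≤ 1009 − 61.67 = 947.33, so the highest integer P_c is 947 mb.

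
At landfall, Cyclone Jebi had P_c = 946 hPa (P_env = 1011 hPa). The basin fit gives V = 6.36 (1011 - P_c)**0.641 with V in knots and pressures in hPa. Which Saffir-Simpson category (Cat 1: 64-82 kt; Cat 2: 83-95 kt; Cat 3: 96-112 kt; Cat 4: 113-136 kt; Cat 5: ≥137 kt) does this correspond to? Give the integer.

2

ΔP = 1011 − 946 = 65 hPa.
V ≈ 6.36 × 65^0.641 = 6.36 × 14.52 ≈ 92 kt.
92 kt falls in the Category 2 band.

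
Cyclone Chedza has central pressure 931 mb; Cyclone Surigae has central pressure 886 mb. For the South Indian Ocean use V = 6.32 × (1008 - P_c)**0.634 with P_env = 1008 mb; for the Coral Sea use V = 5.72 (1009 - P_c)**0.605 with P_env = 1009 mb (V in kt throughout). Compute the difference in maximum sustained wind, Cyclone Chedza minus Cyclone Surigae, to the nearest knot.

Cyclone Chedza: ΔP = 77; V ≈ 6.32 × 77^0.634 ≈ 99.25 kt.
Cyclone Surigae: ΔP = 123; V ≈ 5.72 × 123^0.605 ≈ 105.14 kt.
Difference ≈ 99.25 − 105.14 = -5.89 → -6 kt.

-6 kt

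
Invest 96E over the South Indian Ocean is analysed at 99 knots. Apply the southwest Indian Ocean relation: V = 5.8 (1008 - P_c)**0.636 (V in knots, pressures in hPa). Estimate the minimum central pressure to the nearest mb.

921 mb

ΔP = (V / 5.8)^(1/0.636) = (99/5.8)^1.572.
99/5.8 = 17.069; 17.069^1.572 ≈ 86.58 mb.
P_c = 1008 − 86.58 = 921.42 ≈ 921 mb.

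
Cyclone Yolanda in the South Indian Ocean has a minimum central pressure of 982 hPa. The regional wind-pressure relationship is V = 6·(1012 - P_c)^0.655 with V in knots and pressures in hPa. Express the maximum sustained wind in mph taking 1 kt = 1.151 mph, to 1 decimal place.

ΔP = 1012 − 982 = 30 hPa.
V ≈ 6 × 30^0.655 = 6 × 9.279 ≈ 55.676 kt.
55.676 × 1.151 ≈ 64.08 mph → 64.1 mph.

64.1 mph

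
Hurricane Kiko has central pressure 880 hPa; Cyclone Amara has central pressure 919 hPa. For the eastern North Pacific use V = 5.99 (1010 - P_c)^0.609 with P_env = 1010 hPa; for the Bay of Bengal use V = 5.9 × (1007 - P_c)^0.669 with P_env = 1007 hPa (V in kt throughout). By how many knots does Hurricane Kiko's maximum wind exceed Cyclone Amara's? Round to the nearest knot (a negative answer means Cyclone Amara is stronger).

-2 kt

Hurricane Kiko: ΔP = 130; V ≈ 5.99 × 130^0.609 ≈ 116.10 kt.
Cyclone Amara: ΔP = 88; V ≈ 5.9 × 88^0.669 ≈ 117.95 kt.
Difference ≈ 116.10 − 117.95 = -1.85 → -2 kt.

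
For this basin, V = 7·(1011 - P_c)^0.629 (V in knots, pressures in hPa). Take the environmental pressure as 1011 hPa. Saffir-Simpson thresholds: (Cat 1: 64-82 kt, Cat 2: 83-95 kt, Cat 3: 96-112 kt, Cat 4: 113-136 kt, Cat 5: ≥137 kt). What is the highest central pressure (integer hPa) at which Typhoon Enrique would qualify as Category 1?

977 hPa

Category 1 begins at V = 64 kt.
Required ΔP = (64/7)^(1/0.629) = 9.143^1.590 ≈ 33.73 hPa.
P_c ≤ 1011 − 33.73 = 977.27, so the highest integer P_c is 977 hPa.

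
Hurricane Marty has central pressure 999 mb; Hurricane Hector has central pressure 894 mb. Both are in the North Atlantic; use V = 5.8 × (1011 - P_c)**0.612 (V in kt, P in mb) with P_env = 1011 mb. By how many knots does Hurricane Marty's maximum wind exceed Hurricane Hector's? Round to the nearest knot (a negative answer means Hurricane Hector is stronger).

Hurricane Marty: ΔP = 12; V ≈ 5.8 × 12^0.612 ≈ 26.54 kt.
Hurricane Hector: ΔP = 117; V ≈ 5.8 × 117^0.612 ≈ 106.94 kt.
Difference ≈ 26.54 − 106.94 = -80.40 → -80 kt.

-80 kt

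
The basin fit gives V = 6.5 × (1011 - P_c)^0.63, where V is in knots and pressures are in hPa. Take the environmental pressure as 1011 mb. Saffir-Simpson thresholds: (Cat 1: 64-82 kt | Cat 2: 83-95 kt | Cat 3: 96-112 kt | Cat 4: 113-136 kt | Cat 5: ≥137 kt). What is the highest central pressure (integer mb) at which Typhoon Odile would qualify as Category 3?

Category 3 begins at V = 96 kt.
Required ΔP = (96/6.5)^(1/0.63) = 14.769^1.587 ≈ 71.80 mb.
P_c ≤ 1011 − 71.80 = 939.20, so the highest integer P_c is 939 mb.

939 mb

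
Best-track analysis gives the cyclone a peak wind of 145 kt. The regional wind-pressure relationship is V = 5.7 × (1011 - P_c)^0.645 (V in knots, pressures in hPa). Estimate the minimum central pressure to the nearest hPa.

ΔP = (V / 5.7)^(1/0.645) = (145/5.7)^1.550.
145/5.7 = 25.439; 25.439^1.550 ≈ 151.03 hPa.
P_c = 1011 − 151.03 = 859.97 ≈ 860 hPa.

860 hPa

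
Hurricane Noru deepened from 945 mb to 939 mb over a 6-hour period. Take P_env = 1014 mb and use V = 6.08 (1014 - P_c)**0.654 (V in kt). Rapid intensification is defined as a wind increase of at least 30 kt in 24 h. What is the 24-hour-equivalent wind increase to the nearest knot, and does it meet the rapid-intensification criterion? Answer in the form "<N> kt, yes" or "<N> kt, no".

22 kt, no

V₁: ΔP = 69, V ≈ 6.08 × 69^0.654 ≈ 96.94 kt.
V₂: ΔP = 75, V ≈ 6.08 × 75^0.654 ≈ 102.37 kt.
ΔV over 6 h = 5.43 kt → 24 h equivalent = 5.43 × 24/6 ≈ 21.72 kt.
22 kt < 30 kt ⇒ not rapid intensification.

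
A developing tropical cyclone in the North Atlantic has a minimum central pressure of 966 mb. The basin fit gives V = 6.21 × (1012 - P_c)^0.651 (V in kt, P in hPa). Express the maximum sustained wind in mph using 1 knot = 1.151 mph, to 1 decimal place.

ΔP = 1012 − 966 = 46 mb.
V ≈ 6.21 × 46^0.651 = 6.21 × 12.091 ≈ 75.084 kt.
75.084 × 1.151 ≈ 86.42 mph → 86.4 mph.

86.4 mph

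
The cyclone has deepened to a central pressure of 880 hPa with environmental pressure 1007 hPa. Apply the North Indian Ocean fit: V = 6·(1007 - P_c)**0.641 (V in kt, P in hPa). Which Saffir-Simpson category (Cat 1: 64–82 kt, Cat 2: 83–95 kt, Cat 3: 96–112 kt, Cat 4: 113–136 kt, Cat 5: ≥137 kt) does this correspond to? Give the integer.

ΔP = 1007 − 880 = 127 hPa.
V ≈ 6 × 127^0.641 = 6 × 22.31 ≈ 134 kt.
134 kt falls in the Category 4 band.

4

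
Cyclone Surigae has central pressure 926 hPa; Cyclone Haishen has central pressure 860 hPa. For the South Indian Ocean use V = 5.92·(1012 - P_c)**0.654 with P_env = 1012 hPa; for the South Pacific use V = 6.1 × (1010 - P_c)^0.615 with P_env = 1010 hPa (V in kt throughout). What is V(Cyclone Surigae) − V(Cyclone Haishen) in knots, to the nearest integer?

Cyclone Surigae: ΔP = 86; V ≈ 5.92 × 86^0.654 ≈ 109.01 kt.
Cyclone Haishen: ΔP = 150; V ≈ 6.1 × 150^0.615 ≈ 132.93 kt.
Difference ≈ 109.01 − 132.93 = -23.92 → -24 kt.

-24 kt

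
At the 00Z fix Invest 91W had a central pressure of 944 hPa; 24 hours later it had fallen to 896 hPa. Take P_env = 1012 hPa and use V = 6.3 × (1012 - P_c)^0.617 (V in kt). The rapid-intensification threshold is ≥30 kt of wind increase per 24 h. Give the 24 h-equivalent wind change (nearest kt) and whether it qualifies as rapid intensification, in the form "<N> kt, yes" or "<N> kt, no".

V₁: ΔP = 68, V ≈ 6.3 × 68^0.617 ≈ 85.11 kt.
V₂: ΔP = 116, V ≈ 6.3 × 116^0.617 ≈ 118.33 kt.
ΔV over 24 h = 33.22 kt → 24 h equivalent = 33.22 × 24/24 ≈ 33.22 kt.
33 kt ≥ 30 kt ⇒ rapid intensification.

33 kt, yes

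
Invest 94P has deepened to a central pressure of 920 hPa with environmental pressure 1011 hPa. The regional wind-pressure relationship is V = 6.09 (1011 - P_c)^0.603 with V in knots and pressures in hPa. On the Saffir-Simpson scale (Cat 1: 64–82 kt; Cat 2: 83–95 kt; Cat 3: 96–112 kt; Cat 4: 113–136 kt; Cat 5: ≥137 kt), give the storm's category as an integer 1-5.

ΔP = 1011 − 920 = 91 hPa.
V ≈ 6.09 × 91^0.603 = 6.09 × 15.18 ≈ 92 kt.
92 kt falls in the Category 2 band.

2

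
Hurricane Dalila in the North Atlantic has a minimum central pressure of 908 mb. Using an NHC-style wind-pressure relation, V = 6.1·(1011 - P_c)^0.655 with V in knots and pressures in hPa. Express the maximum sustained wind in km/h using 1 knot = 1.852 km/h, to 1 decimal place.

235.2 km/h

ΔP = 1011 − 908 = 103 mb.
V ≈ 6.1 × 103^0.655 = 6.1 × 20.817 ≈ 126.981 kt.
126.981 × 1.852 ≈ 235.17 km/h → 235.2 km/h.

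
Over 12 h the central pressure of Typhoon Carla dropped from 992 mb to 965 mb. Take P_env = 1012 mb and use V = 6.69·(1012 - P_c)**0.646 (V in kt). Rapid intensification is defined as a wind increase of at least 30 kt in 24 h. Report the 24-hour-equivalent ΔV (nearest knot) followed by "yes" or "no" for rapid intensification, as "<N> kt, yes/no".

V₁: ΔP = 20, V ≈ 6.69 × 20^0.646 ≈ 46.33 kt.
V₂: ΔP = 47, V ≈ 6.69 × 47^0.646 ≈ 80.46 kt.
ΔV over 12 h = 34.13 kt → 24 h equivalent = 34.13 × 24/12 ≈ 68.26 kt.
68 kt ≥ 30 kt ⇒ rapid intensification.

68 kt, yes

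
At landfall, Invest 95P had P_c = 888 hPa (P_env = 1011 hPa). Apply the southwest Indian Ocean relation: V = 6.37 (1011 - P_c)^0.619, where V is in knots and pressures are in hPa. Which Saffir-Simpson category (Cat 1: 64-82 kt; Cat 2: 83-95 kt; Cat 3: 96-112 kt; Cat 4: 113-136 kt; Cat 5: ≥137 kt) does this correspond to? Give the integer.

4

ΔP = 1011 − 888 = 123 hPa.
V ≈ 6.37 × 123^0.619 = 6.37 × 19.66 ≈ 125 kt.
125 kt falls in the Category 4 band.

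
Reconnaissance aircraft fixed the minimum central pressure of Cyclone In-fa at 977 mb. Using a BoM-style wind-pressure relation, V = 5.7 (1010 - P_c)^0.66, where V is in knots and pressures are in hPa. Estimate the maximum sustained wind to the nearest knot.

57 kt

ΔP = 1010 − 977 = 33 mb.
33^0.66 ≈ 10.051.
V ≈ 5.7 × 10.051 ≈ 57.3 kt.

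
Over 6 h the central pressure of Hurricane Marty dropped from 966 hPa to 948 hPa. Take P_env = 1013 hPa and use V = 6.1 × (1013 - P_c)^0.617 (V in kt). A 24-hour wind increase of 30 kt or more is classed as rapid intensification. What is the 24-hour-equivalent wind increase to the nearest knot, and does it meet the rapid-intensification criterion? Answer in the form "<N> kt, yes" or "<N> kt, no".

V₁: ΔP = 47, V ≈ 6.1 × 47^0.617 ≈ 65.62 kt.
V₂: ΔP = 65, V ≈ 6.1 × 65^0.617 ≈ 80.15 kt.
ΔV over 6 h = 14.53 kt → 24 h equivalent = 14.53 × 24/6 ≈ 58.12 kt.
58 kt ≥ 30 kt ⇒ rapid intensification.

58 kt, yes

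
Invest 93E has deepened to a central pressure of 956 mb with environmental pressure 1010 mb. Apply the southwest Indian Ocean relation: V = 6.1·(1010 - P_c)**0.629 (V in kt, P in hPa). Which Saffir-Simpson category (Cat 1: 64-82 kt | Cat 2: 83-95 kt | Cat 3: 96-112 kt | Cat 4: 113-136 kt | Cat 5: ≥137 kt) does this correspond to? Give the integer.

1

ΔP = 1010 − 956 = 54 mb.
V ≈ 6.1 × 54^0.629 = 6.1 × 12.29 ≈ 75 kt.
75 kt falls in the Category 1 band.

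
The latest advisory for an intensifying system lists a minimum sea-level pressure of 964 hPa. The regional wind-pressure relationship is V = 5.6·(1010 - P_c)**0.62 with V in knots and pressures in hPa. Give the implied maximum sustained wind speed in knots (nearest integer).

60 kt

ΔP = 1010 − 964 = 46 hPa.
46^0.62 ≈ 10.738.
V ≈ 5.6 × 10.738 ≈ 60.1 kt.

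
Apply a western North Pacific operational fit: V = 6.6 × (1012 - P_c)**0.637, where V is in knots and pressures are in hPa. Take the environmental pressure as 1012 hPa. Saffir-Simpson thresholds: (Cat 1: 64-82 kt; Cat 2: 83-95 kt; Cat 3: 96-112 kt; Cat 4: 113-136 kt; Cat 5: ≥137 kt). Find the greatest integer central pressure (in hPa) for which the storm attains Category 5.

Category 5 begins at V = 137 kt.
Required ΔP = (137/6.6)^(1/0.637) = 20.758^1.570 ≈ 116.89 hPa.
P_c ≤ 1012 − 116.89 = 895.11, so the highest integer P_c is 895 hPa.

895 hPa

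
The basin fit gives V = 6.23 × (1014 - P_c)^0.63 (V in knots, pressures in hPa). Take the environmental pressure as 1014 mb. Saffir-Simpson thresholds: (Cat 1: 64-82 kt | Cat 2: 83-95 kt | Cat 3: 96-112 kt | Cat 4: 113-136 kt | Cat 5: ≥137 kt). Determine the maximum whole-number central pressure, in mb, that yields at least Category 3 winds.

Category 3 begins at V = 96 kt.
Required ΔP = (96/6.23)^(1/0.63) = 15.409^1.587 ≈ 76.80 mb.
P_c ≤ 1014 − 76.80 = 937.20, so the highest integer P_c is 937 mb.

937 mb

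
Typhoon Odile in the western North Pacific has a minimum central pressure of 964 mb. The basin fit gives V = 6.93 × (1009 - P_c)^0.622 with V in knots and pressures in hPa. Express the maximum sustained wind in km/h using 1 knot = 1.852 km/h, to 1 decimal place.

137.0 km/h

ΔP = 1009 − 964 = 45 mb.
V ≈ 6.93 × 45^0.622 = 6.93 × 10.673 ≈ 73.966 kt.
73.966 × 1.852 ≈ 136.98 km/h → 137.0 km/h.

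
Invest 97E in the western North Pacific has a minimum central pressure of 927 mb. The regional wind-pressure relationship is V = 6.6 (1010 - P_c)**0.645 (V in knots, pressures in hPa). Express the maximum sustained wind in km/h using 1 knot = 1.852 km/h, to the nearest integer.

211 km/h

ΔP = 1010 − 927 = 83 mb.
V ≈ 6.6 × 83^0.645 = 6.6 × 17.290 ≈ 114.117 kt.
114.117 × 1.852 ≈ 211.34 km/h → 211 km/h.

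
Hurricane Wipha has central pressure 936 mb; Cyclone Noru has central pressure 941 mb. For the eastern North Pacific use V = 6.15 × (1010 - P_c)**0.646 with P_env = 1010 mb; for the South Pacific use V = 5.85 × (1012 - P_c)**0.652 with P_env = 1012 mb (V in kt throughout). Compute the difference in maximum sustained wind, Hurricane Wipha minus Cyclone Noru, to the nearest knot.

Hurricane Wipha: ΔP = 74; V ≈ 6.15 × 74^0.646 ≈ 99.17 kt.
Cyclone Noru: ΔP = 71; V ≈ 5.85 × 71^0.652 ≈ 94.23 kt.
Difference ≈ 99.17 − 94.23 = 4.94 → 5 kt.

5 kt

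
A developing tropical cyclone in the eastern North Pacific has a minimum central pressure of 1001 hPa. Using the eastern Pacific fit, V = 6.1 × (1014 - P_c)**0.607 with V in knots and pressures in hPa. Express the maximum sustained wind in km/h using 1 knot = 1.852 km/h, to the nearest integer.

54 km/h

ΔP = 1014 − 1001 = 13 hPa.
V ≈ 6.1 × 13^0.607 = 6.1 × 4.744 ≈ 28.940 kt.
28.940 × 1.852 ≈ 53.60 km/h → 54 km/h.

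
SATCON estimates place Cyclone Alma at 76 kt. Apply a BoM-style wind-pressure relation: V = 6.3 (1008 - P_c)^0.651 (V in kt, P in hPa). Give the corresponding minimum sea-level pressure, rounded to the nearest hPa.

962 hPa

ΔP = (V / 6.3)^(1/0.651) = (76/6.3)^1.536.
76/6.3 = 12.063; 12.063^1.536 ≈ 45.84 hPa.
P_c = 1008 − 45.84 = 962.16 ≈ 962 hPa.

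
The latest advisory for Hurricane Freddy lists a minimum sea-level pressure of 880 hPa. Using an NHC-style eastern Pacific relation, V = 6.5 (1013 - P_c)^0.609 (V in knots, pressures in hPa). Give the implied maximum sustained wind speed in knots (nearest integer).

128 kt

ΔP = 1013 − 880 = 133 hPa.
133^0.609 ≈ 19.653.
V ≈ 6.5 × 19.653 ≈ 127.7 kt.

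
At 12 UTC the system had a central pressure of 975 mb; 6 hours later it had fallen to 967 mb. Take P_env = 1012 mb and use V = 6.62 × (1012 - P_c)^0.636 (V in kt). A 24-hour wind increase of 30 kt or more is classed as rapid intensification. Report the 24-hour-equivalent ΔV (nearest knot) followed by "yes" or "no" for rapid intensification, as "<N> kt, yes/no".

35 kt, yes

V₁: ΔP = 37, V ≈ 6.62 × 37^0.636 ≈ 65.80 kt.
V₂: ΔP = 45, V ≈ 6.62 × 45^0.636 ≈ 74.52 kt.
ΔV over 6 h = 8.72 kt → 24 h equivalent = 8.72 × 24/6 ≈ 34.88 kt.
35 kt ≥ 30 kt ⇒ rapid intensification.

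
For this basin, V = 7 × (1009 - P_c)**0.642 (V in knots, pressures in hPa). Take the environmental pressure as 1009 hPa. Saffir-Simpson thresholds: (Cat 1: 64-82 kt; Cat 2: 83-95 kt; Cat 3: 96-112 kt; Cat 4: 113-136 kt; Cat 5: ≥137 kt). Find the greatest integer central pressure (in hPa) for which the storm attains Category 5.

906 hPa

Category 5 begins at V = 137 kt.
Required ΔP = (137/7)^(1/0.642) = 19.571^1.558 ≈ 102.77 hPa.
P_c ≤ 1009 − 102.77 = 906.23, so the highest integer P_c is 906 hPa.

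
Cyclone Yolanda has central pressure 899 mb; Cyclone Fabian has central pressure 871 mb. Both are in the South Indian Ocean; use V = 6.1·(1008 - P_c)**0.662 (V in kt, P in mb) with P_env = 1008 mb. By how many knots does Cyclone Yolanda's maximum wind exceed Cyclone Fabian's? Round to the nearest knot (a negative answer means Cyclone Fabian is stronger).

-22 kt

Cyclone Yolanda: ΔP = 109; V ≈ 6.1 × 109^0.662 ≈ 136.18 kt.
Cyclone Fabian: ΔP = 137; V ≈ 6.1 × 137^0.662 ≈ 158.43 kt.
Difference ≈ 136.18 − 158.43 = -22.25 → -22 kt.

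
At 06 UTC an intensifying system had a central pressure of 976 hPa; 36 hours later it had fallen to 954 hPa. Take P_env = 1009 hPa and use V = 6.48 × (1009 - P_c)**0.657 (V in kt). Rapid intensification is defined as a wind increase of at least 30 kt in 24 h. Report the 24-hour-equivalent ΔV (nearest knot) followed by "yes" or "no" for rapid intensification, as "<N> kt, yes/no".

17 kt, no

V₁: ΔP = 33, V ≈ 6.48 × 33^0.657 ≈ 64.45 kt.
V₂: ΔP = 55, V ≈ 6.48 × 55^0.657 ≈ 90.16 kt.
ΔV over 36 h = 25.71 kt → 24 h equivalent = 25.71 × 24/36 ≈ 17.14 kt.
17 kt < 30 kt ⇒ not rapid intensification.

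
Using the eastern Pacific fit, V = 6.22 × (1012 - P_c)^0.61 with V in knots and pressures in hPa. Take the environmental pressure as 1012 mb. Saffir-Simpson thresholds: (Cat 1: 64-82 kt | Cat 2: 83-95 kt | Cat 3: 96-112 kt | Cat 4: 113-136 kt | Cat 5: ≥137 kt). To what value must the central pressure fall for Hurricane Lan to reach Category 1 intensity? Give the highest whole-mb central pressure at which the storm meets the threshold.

Category 1 begins at V = 64 kt.
Required ΔP = (64/6.22)^(1/0.61) = 10.289^1.639 ≈ 45.67 mb.
P_c ≤ 1012 − 45.67 = 966.33, so the highest integer P_c is 966 mb.

966 mb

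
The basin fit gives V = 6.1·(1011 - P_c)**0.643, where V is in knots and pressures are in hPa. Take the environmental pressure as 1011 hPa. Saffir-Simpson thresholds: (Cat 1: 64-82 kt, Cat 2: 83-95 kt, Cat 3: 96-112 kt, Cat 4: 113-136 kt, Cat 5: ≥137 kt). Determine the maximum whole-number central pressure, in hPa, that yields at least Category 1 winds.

Category 1 begins at V = 64 kt.
Required ΔP = (64/6.1)^(1/0.643) = 10.492^1.555 ≈ 38.69 hPa.
P_c ≤ 1011 − 38.69 = 972.31, so the highest integer P_c is 972 hPa.

972 hPa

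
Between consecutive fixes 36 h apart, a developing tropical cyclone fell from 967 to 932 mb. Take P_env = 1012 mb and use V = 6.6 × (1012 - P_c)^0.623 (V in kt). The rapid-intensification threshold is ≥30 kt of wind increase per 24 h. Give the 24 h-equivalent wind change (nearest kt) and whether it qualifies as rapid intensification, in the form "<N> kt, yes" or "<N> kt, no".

20 kt, no

V₁: ΔP = 45, V ≈ 6.6 × 45^0.623 ≈ 70.71 kt.
V₂: ΔP = 80, V ≈ 6.6 × 80^0.623 ≈ 101.20 kt.
ΔV over 36 h = 30.49 kt → 24 h equivalent = 30.49 × 24/36 ≈ 20.33 kt.
20 kt < 30 kt ⇒ not rapid intensification.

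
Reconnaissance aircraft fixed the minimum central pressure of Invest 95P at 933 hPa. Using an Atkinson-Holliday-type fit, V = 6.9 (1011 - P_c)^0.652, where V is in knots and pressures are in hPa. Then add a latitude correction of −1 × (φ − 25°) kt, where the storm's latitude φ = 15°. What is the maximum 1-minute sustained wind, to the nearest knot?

ΔP = 1011 − 933 = 78 hPa.
78^0.652 ≈ 17.126.
V ≈ 6.9 × 17.126 ≈ 118.2 kt.
Latitude correction: −1 × (15 − 25) = 10 kt.
Corrected V ≈ 128.2 kt → 128 kt.

128 kt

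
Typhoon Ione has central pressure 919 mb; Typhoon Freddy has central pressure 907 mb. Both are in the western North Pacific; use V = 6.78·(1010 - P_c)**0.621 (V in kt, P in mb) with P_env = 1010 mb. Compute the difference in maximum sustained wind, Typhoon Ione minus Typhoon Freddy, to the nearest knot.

-9 kt

Typhoon Ione: ΔP = 91; V ≈ 6.78 × 91^0.621 ≈ 111.63 kt.
Typhoon Freddy: ΔP = 103; V ≈ 6.78 × 103^0.621 ≈ 120.56 kt.
Difference ≈ 111.63 − 120.56 = -8.93 → -9 kt.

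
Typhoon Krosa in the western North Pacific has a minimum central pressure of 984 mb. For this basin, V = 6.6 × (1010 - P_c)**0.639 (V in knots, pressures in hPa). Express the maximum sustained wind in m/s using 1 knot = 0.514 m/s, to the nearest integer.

ΔP = 1010 − 984 = 26 mb.
V ≈ 6.6 × 26^0.639 = 6.6 × 8.020 ≈ 52.931 kt.
52.931 × 0.514 ≈ 27.21 m/s → 27 m/s.

27 m/s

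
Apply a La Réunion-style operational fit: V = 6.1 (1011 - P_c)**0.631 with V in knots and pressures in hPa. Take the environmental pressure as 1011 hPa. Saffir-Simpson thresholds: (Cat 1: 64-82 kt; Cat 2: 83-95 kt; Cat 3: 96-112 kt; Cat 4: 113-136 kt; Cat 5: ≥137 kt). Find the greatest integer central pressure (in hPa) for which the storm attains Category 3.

932 hPa

Category 3 begins at V = 96 kt.
Required ΔP = (96/6.1)^(1/0.631) = 15.738^1.585 ≈ 78.87 hPa.
P_c ≤ 1011 − 78.87 = 932.13, so the highest integer P_c is 932 hPa.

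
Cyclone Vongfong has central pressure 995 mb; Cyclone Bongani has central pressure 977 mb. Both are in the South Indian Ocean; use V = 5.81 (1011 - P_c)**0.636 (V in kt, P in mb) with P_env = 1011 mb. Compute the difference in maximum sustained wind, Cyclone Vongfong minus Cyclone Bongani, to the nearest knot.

Cyclone Vongfong: ΔP = 16; V ≈ 5.81 × 16^0.636 ≈ 33.88 kt.
Cyclone Bongani: ΔP = 34; V ≈ 5.81 × 34^0.636 ≈ 54.73 kt.
Difference ≈ 33.88 − 54.73 = -20.85 → -21 kt.

-21 kt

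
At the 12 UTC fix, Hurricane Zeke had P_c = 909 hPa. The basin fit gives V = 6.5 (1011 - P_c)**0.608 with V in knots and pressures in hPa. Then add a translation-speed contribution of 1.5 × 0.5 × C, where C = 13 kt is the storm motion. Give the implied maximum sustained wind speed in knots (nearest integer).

118 kt

ΔP = 1011 − 909 = 102 hPa.
102^0.608 ≈ 16.643.
V ≈ 6.5 × 16.643 ≈ 108.2 kt.
Translation term: 1.5 × 0.5 × 13 = 9.75 kt.
Corrected V ≈ 117.95 kt → 118 kt.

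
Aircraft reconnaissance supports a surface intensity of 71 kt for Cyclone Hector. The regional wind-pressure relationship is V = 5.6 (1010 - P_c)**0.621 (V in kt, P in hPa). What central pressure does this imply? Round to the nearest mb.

ΔP = (V / 5.6)^(1/0.621) = (71/5.6)^1.610.
71/5.6 = 12.679; 12.679^1.610 ≈ 59.74 mb.
P_c = 1010 − 59.74 = 950.26 ≈ 950 mb.

950 mb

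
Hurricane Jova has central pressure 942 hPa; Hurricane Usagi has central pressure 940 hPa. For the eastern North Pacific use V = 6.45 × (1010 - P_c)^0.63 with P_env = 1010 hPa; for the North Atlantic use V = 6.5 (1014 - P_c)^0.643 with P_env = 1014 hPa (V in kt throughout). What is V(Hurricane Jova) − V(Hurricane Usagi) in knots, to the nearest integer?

Hurricane Jova: ΔP = 68; V ≈ 6.45 × 68^0.63 ≈ 92.05 kt.
Hurricane Usagi: ΔP = 74; V ≈ 6.5 × 74^0.643 ≈ 103.47 kt.
Difference ≈ 92.05 − 103.47 = -11.42 → -11 kt.

-11 kt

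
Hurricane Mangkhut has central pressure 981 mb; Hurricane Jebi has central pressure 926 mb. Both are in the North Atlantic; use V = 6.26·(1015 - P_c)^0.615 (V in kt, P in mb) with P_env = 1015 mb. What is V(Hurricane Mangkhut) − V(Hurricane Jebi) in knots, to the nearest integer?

Hurricane Mangkhut: ΔP = 34; V ≈ 6.26 × 34^0.615 ≈ 54.76 kt.
Hurricane Jebi: ΔP = 89; V ≈ 6.26 × 89^0.615 ≈ 98.96 kt.
Difference ≈ 54.76 − 98.96 = -44.20 → -44 kt.

-44 kt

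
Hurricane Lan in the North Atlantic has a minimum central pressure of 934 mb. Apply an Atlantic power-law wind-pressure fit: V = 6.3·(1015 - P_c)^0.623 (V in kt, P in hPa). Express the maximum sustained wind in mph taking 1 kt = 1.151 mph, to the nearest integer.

112 mph

ΔP = 1015 − 934 = 81 mb.
V ≈ 6.3 × 81^0.623 = 6.3 × 15.452 ≈ 97.348 kt.
97.348 × 1.151 ≈ 112.05 mph → 112 mph.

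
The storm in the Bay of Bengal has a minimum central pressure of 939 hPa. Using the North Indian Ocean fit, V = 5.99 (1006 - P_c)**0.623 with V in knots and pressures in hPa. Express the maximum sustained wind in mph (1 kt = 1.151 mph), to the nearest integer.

ΔP = 1006 − 939 = 67 hPa.
V ≈ 5.99 × 67^0.623 = 5.99 × 13.729 ≈ 82.238 kt.
82.238 × 1.151 ≈ 94.66 mph → 95 mph.

95 mph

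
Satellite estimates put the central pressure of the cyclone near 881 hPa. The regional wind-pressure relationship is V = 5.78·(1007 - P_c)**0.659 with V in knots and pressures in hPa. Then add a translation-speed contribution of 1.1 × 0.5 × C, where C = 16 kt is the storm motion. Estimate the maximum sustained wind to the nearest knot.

ΔP = 1007 − 881 = 126 hPa.
126^0.659 ≈ 24.218.
V ≈ 5.78 × 24.218 ≈ 140.0 kt.
Translation term: 1.1 × 0.5 × 16 = 8.8 kt.
Corrected V ≈ 148.8 kt → 149 kt.

149 kt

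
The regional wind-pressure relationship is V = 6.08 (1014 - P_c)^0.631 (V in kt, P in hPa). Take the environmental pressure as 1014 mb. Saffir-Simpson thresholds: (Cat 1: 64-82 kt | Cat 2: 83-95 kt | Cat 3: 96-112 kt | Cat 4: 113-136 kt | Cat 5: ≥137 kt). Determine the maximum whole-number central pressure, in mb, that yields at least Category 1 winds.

972 mb

Category 1 begins at V = 64 kt.
Required ΔP = (64/6.08)^(1/0.631) = 10.526^1.585 ≈ 41.70 mb.
P_c ≤ 1014 − 41.70 = 972.30, so the highest integer P_c is 972 mb.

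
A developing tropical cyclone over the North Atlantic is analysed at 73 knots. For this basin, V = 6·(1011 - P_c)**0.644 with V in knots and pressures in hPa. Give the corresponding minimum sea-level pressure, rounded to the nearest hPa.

ΔP = (V / 6)^(1/0.644) = (73/6)^1.553.
73/6 = 12.167; 12.167^1.553 ≈ 48.42 hPa.
P_c = 1011 − 48.42 = 962.58 ≈ 963 hPa.

963 hPa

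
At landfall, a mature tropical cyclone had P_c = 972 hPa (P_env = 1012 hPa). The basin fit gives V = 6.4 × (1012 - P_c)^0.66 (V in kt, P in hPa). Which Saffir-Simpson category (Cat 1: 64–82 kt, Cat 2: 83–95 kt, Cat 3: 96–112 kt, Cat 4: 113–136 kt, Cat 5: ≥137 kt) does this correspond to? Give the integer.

ΔP = 1012 − 972 = 40 hPa.
V ≈ 6.4 × 40^0.66 = 6.4 × 11.41 ≈ 73 kt.
73 kt falls in the Category 1 band.

1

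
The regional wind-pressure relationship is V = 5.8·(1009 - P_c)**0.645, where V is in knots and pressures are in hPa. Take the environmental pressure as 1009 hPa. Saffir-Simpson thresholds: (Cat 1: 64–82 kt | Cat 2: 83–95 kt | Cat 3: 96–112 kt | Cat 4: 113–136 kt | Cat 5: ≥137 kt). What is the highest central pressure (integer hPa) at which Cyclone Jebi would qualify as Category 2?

Category 2 begins at V = 83 kt.
Required ΔP = (83/5.8)^(1/0.645) = 14.310^1.550 ≈ 61.90 hPa.
P_c ≤ 1009 − 61.90 = 947.10, so the highest integer P_c is 947 hPa.

947 hPa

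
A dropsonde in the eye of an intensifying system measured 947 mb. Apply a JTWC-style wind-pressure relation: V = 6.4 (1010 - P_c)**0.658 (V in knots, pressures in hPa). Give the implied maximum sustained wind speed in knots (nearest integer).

ΔP = 1010 − 947 = 63 mb.
63^0.658 ≈ 15.274.
V ≈ 6.4 × 15.274 ≈ 97.8 kt.

98 kt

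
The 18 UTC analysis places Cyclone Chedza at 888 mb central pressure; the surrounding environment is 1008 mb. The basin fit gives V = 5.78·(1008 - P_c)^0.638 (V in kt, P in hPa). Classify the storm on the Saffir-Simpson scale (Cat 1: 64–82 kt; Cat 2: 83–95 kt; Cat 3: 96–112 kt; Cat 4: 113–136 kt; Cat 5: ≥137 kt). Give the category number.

4

ΔP = 1008 − 888 = 120 mb.
V ≈ 5.78 × 120^0.638 = 5.78 × 21.21 ≈ 123 kt.
123 kt falls in the Category 4 band.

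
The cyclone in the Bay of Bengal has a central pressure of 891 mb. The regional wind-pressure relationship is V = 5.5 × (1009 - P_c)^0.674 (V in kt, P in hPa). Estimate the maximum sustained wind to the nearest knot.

137 kt

ΔP = 1009 − 891 = 118 mb.
118^0.674 ≈ 24.914.
V ≈ 5.5 × 24.914 ≈ 137.0 kt.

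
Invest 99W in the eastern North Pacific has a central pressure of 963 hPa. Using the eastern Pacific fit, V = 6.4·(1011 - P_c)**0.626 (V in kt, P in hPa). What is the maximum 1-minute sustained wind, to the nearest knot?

ΔP = 1011 − 963 = 48 hPa.
48^0.626 ≈ 11.284.
V ≈ 6.4 × 11.284 ≈ 72.2 kt.

72 kt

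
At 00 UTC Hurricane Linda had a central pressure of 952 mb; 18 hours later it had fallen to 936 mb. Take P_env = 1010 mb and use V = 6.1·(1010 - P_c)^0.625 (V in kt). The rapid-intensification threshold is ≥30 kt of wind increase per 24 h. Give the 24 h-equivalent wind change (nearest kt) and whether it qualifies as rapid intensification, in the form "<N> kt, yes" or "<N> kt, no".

V₁: ΔP = 58, V ≈ 6.1 × 58^0.625 ≈ 77.17 kt.
V₂: ΔP = 74, V ≈ 6.1 × 74^0.625 ≈ 89.87 kt.
ΔV over 18 h = 12.70 kt → 24 h equivalent = 12.70 × 24/18 ≈ 16.93 kt.
17 kt < 30 kt ⇒ not rapid intensification.

17 kt, no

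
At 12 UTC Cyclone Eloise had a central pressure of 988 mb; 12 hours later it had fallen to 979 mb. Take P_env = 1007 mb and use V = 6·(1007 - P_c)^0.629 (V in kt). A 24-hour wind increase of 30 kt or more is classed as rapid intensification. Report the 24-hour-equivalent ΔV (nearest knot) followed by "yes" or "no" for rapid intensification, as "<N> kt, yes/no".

21 kt, no

V₁: ΔP = 19, V ≈ 6 × 19^0.629 ≈ 38.24 kt.
V₂: ΔP = 28, V ≈ 6 × 28^0.629 ≈ 48.80 kt.
ΔV over 12 h = 10.56 kt → 24 h equivalent = 10.56 × 24/12 ≈ 21.12 kt.
21 kt < 30 kt ⇒ not rapid intensification.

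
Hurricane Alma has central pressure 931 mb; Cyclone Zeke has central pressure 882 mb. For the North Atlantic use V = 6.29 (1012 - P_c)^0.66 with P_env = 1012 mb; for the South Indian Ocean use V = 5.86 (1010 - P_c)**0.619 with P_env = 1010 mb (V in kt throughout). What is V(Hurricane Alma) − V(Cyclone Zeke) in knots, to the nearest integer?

Hurricane Alma: ΔP = 81; V ≈ 6.29 × 81^0.66 ≈ 114.35 kt.
Cyclone Zeke: ΔP = 128; V ≈ 5.86 × 128^0.619 ≈ 118.10 kt.
Difference ≈ 114.35 − 118.10 = -3.75 → -4 kt.

-4 kt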